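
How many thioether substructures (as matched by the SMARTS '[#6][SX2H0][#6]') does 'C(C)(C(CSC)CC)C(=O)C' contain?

[#6][SX2H0][#6] is the SMARTS for a thioether: an aliphatic sulfur bridging two carbons with no H on the sulfur.
Exactly one fragment in the molecule meets all constraints, giving 1 match.

1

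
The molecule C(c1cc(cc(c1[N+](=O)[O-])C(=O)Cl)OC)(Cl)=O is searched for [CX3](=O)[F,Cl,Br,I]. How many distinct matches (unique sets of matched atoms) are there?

[CX3](=O)[F,Cl,Br,I] is the SMARTS for an acyl halide: a carbonyl carbon bonded to a halogen.
The molecule carries 2 separate instances of an acyl chloride (-C(=O)Cl) meeting every constraint; each maps to a distinct set of atoms, giving 2 matches.

2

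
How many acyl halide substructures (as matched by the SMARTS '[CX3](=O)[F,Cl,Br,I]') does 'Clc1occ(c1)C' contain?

0

[CX3](=O)[F,Cl,Br,I] is the SMARTS for an acyl halide: a carbonyl carbon bonded to a halogen.
The molecule has a chloro substituent, but the Cl is not on a carbonyl carbon; nothing else fits, so there are 0 matches.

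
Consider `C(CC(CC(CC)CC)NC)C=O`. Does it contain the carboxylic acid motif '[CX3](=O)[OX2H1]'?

No

The pattern [CX3](=O)[OX2H1] describes an sp2 carbon double-bonded to O and single-bonded to an -OH oxygen — a carboxylic acid.
The closest candidate here is an aldehyde (-CHO), but there is no singly-bonded oxygen on the carbonyl carbon. No other fragment satisfies the full query, so there is no match.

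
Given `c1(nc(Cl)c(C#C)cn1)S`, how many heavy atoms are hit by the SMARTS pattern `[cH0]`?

3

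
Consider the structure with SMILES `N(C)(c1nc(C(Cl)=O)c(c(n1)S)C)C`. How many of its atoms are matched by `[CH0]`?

1

The query [CH0] means: aliphatic carbon with no attached hydrogen.
Check the 14 heavy atoms by environment: 2× n (aromatic, H0) → no; 4× c (aromatic, H0) → no; 1× N (H0) → no; 3× C (H3) → no; 1× S (H1) → no; 1× C (H0) → match; 1× O (H0) → no; 1× Cl (H0) → no.
That gives 1 matching atom.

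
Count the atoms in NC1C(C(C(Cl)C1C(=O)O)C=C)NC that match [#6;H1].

6

The query [#6;H1] means: any carbon bearing exactly one hydrogen.
Check the 14 heavy atoms by environment: 6× C (H1) → match; 1× Cl (H0) → no; 1× C (H0) → no; 1× O (H0) → no; 1× O (H1) → no; 1× N (H2) → no; 1× C (H2) → no; 1× N (H1) → no; 1× C (H3) → no.
That gives 6 matching atoms.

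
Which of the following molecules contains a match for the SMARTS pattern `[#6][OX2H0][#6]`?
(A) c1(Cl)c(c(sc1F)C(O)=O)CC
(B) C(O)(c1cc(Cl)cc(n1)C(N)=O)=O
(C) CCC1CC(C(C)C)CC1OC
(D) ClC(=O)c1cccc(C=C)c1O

C

[#6][OX2H0][#6] describes an aliphatic oxygen bridging two carbons with no H on the oxygen (an ether).
(A) has a carboxylic acid group (-C(=O)OH) but the -OH oxygen has H1; the =O is OX1, not OX2.
(B) has a carboxylic acid group (-C(=O)OH) but the -OH oxygen has H1; the =O is OX1, not OX2.
(C) contains a methoxy ether (-OCH3), which satisfies every atom and bond constraint.
(D) has a hydroxyl group (-OH) but the oxygen has H1, not H0 bridging two carbons.
So the answer is (C).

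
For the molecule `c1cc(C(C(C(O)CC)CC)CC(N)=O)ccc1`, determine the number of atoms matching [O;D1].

2

The query [O;D1] means: aliphatic oxygen bonded to exactly one heavy atom.
Check the 18 heavy atoms by environment: 3× C (D2) → no; 4× C (D3) → no; 2× C (D1) → no; 1× c (aromatic, D3) → no; 5× c (aromatic, D2) → no; 2× O (D1) → match; 1× N (D1) → no.
That gives 2 matching atoms.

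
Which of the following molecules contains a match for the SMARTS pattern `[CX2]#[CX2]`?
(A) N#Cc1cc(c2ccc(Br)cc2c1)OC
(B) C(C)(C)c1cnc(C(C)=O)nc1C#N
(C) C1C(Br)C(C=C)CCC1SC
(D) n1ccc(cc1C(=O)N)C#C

D

[CX2]#[CX2] describes a carbon-carbon triple bond (an alkyne).
(A) has a nitrile (-C#N) but the triple bond is C#N, not C#C.
(B) has a nitrile (-C#N) but the triple bond is C#N, not C#C.
(C) has a vinyl group (-CH=CH2) but the C=C is a double bond; both carbons are CX3, not CX2.
(D) contains an ethynyl group (-C#CH), which satisfies every atom and bond constraint.
So the answer is (D).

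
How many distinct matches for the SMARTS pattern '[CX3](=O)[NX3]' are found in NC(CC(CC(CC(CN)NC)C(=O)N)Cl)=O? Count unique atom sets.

[CX3](=O)[NX3] is the SMARTS for an amide: a carbonyl carbon bonded to a trivalent nitrogen.
The molecule carries 2 separate instances of a primary amide (-C(=O)NH2) meeting every constraint; each maps to a distinct set of atoms, giving 2 matches.

2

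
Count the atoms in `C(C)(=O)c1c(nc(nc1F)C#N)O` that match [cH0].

4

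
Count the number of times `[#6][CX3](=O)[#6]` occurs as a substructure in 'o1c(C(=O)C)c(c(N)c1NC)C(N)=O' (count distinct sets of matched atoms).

[#6][CX3](=O)[#6] is the SMARTS for a ketone: a carbonyl carbon (no H) flanked by two carbons.
Exactly one fragment in the molecule meets all constraints, giving 1 match.

1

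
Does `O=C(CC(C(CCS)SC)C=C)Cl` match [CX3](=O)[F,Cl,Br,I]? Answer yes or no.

The pattern [CX3](=O)[F,Cl,Br,I] describes a carbonyl carbon bonded to a halogen — an acyl halide.
The molecule carries an acyl chloride (-C(=O)Cl), whose atoms satisfy every constraint of the query, so the pattern matches.

Yes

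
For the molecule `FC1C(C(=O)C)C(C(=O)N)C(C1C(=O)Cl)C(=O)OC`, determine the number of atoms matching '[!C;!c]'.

Check the 19 heavy atoms by environment: 11× C → no; 1× F → match; 5× O → match; 1× N → match; 1× Cl → match.
Summing the matching environments: 1 + 5 + 1 + 1 = 8 matching atoms.

8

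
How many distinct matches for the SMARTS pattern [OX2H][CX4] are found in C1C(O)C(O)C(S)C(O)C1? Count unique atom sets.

[OX2H][CX4] is the SMARTS for an aliphatic alcohol: a hydroxyl oxygen bound to an sp3 (X4) carbon.
The molecule carries 3 separate instances of a hydroxyl group (-OH) meeting every constraint; each maps to a distinct set of atoms, giving 3 matches.

3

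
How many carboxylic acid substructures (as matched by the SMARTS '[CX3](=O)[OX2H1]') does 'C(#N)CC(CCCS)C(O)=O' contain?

1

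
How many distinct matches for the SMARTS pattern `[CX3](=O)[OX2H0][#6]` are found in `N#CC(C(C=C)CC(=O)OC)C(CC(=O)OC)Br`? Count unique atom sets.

[CX3](=O)[OX2H0][#6] is the SMARTS for an ester: a carbonyl carbon bonded to an oxygen that is itself bonded to carbon (no H on that O).
The molecule carries 2 separate instances of a methyl-ester group (-C(=O)OCH3) meeting every constraint; each maps to a distinct set of atoms, giving 2 matches.

2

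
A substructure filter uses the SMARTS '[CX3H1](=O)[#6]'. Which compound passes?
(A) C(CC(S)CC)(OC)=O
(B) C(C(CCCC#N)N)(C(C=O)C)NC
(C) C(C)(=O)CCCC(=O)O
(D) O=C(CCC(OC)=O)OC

[CX3H1](=O)[#6] describes an sp2 carbon with one H, double-bonded to O and single-bonded to carbon (an aldehyde).
(A) has a methyl-ester group (-C(=O)OCH3) but the carbonyl carbon has H0, not H1.
(B) contains an aldehyde (-CHO), which satisfies every atom and bond constraint.
(C) has an acetyl/ketone group (-C(=O)CH3) but the carbonyl carbon has H0 (two carbon neighbours), not H1.
(D) has a methyl-ester group (-C(=O)OCH3) but the carbonyl carbon has H0, not H1.
So the answer is (B).

B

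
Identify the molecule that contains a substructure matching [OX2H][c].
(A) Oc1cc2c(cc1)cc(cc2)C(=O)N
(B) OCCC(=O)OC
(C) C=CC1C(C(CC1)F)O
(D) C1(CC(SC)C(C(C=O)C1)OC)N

[OX2H][c] describes a hydroxyl oxygen attached to an aromatic carbon (a phenol).
(A) contains a hydroxyl group (-OH), which satisfies every atom and bond constraint.
(B) has a hydroxyl group (-OH) but the -OH is on an aliphatic carbon, not an aromatic c.
(C) has a hydroxyl group (-OH) but the -OH is on an aliphatic carbon, not an aromatic c.
(D) has a methoxy ether (-OCH3) but the oxygen has H0, not H1.
So the answer is (A).

A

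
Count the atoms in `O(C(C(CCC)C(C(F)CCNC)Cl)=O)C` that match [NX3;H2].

0

The query [NX3;H2] means: aliphatic N with 3 total connections, two of them H — an -NH2 nitrogen (amine or amide).
Check the 16 heavy atoms by environment: 4× C (H2, X4) → no; 3× C (H1, X4) → no; 1× C (H0, X3) → no; 1× O (H0, X1) → no; 1× O (H0, X2) → no; 3× C (H3, X4) → no; 1× N (H1, X3) → no; 1× F (H0, X1) → no; 1× Cl (H0, X1) → no.
No environment satisfies the query, so 0 matching atoms.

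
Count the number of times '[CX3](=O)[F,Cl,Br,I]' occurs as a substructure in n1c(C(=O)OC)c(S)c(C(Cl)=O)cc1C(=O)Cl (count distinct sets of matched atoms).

2

[CX3](=O)[F,Cl,Br,I] is the SMARTS for an acyl halide: a carbonyl carbon bonded to a halogen.
The molecule carries 2 separate instances of an acyl chloride (-C(=O)Cl) meeting every constraint; each maps to a distinct set of atoms, giving 2 matches.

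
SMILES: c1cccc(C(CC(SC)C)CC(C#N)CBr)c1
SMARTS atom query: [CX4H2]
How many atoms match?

3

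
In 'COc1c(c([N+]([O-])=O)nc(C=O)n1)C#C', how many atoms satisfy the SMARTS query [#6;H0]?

The query [#6;H0] means: any carbon with no attached hydrogen.
Check the 15 heavy atoms by environment: 2× n (aromatic, H0) → no; 4× c (aromatic, H0) → match; 1× N (charge +1, H0) → no; 1× O (charge -1, H0) → no; 3× O (H0) → no; 2× C (H1) → no; 1× C (H3) → no; 1× C (H0) → match.
Summing the matching environments: 4 + 1 = 5 matching atoms.

5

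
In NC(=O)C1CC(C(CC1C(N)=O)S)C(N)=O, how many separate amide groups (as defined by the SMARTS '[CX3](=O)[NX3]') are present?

[CX3](=O)[NX3] is the SMARTS for an amide: a carbonyl carbon bonded to a trivalent nitrogen.
The molecule carries 3 separate instances of a primary amide (-C(=O)NH2) meeting every constraint; each maps to a distinct set of atoms, giving 3 matches.

3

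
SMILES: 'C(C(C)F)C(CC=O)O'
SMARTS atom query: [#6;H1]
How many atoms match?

3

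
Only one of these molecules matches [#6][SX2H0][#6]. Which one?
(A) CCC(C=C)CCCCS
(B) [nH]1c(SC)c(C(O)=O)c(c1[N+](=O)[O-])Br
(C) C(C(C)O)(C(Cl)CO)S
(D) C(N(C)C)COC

B

[#6][SX2H0][#6] describes an aliphatic sulfur bridging two carbons with no H on the sulfur (a thioether).
(A) has a thiol (-SH) but the sulfur has H1, not H0 bridging two carbons.
(B) contains a methylthio ether (-SCH3), which satisfies every atom and bond constraint.
(C) has a thiol (-SH) but the sulfur has H1, not H0 bridging two carbons.
(D) has a methoxy ether (-OCH3) but the bridging atom is O, not S.
So the answer is (B).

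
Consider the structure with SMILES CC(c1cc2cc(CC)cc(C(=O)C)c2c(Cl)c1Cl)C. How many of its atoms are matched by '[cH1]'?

The query [cH1] means: aromatic carbon bearing exactly one hydrogen.
Check the 20 heavy atoms by environment: 7× c (aromatic, H0) → no; 3× c (aromatic, H1) → match; 1× C (H0) → no; 1× O (H0) → no; 4× C (H3) → no; 1× C (H1) → no; 1× C (H2) → no; 2× Cl (H0) → no.
That gives 3 matching atoms.

3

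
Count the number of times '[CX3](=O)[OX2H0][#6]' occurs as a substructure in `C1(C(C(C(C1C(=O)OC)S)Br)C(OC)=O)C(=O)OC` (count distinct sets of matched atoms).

3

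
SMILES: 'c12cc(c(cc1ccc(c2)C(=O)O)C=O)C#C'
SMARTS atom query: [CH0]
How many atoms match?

2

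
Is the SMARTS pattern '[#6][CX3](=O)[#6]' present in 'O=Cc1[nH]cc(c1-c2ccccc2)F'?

No

The pattern [#6][CX3](=O)[#6] describes a carbonyl carbon (no H) flanked by two carbons — a ketone.
The closest candidate here is an aldehyde (-CHO), but the carbonyl carbon has H1, so it is not flanked by two carbons. No other fragment satisfies the full query, so there is no match.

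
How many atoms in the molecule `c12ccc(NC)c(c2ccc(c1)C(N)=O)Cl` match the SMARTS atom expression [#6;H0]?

6

Check the 16 heavy atoms by environment: 5× c (aromatic, H0) → match; 5× c (aromatic, H1) → no; 1× C (H0) → match; 1× O (H0) → no; 1× N (H2) → no; 1× Cl (H0) → no; 1× N (H1) → no; 1× C (H3) → no.
Summing the matching environments: 5 + 1 = 6 matching atoms.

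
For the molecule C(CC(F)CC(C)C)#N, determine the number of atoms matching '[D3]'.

Check the 9 heavy atoms by environment: 3× C (D2) → no; 2× C (D3) → match; 2× C (D1) → no; 1× F (D1) → no; 1× N (D1) → no.
That gives 2 matching atoms.

2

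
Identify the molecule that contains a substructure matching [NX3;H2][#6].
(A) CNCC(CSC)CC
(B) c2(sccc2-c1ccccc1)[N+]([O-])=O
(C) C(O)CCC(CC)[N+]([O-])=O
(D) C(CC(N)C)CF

[NX3;H2][#6] describes a trivalent nitrogen with two H attached to carbon (a primary amine).
(A) has an N-methylamino group (-NHCH3) but the nitrogen bears two carbons and only one H (H1), not H2.
(B) has a nitro group (-[N+](=O)[O-]) but the nitrogen is [N+] with no H, not NX3H2.
(C) has a nitro group (-[N+](=O)[O-]) but the nitrogen is [N+] with no H, not NX3H2.
(D) contains a primary amino group (-NH2), which satisfies every atom and bond constraint.
So the answer is (D).

D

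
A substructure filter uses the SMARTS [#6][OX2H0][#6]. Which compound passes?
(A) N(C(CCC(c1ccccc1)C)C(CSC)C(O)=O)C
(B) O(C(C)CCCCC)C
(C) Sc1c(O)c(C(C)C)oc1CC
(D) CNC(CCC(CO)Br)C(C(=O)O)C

B

[#6][OX2H0][#6] describes an aliphatic oxygen bridging two carbons with no H on the oxygen (an ether).
(A) has a carboxylic acid group (-C(=O)OH) but the -OH oxygen has H1; the =O is OX1, not OX2.
(B) contains a methoxy ether (-OCH3), which satisfies every atom and bond constraint.
(C) has a hydroxyl group (-OH) but the oxygen has H1, not H0 bridging two carbons.
(D) has a carboxylic acid group (-C(=O)OH) but the -OH oxygen has H1; the =O is OX1, not OX2.
So the answer is (B).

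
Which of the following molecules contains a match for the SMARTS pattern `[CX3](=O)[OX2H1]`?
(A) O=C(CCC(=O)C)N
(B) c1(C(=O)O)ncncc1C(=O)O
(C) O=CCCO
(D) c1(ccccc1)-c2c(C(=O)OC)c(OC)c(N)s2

[CX3](=O)[OX2H1] describes an sp2 carbon double-bonded to O and single-bonded to an -OH oxygen (a carboxylic acid).
(A) has a primary amide (-C(=O)NH2) but the carbonyl is bonded to N, not to an -OH oxygen.
(B) contains a carboxylic acid group (-C(=O)OH), which satisfies every atom and bond constraint.
(C) has an aldehyde (-CHO) but there is no singly-bonded oxygen on the carbonyl carbon.
(D) has a methyl-ester group (-C(=O)OCH3) but the singly-bonded O has no H (OX2H0, not OX2H1).
So the answer is (B).

B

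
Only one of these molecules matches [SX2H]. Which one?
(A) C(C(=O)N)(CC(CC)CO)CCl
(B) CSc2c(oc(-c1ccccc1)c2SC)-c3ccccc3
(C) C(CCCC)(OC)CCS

[SX2H] describes an aliphatic sulfur with two connections, one being H (a thiol).
(A) has a hydroxyl group (-OH) but it is an -OH, not an -SH.
(B) has a methylthio ether (-SCH3) but the sulfur has H0 (bonded to two carbons), not H1.
(C) contains a thiol (-SH), which satisfies every atom and bond constraint.
So the answer is (C).

C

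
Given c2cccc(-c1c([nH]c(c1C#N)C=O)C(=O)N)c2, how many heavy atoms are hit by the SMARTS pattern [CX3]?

The query [CX3] means: C with X3: aliphatic carbon with exactly 3 total connections.
Check the 18 heavy atoms by environment: 1× n (aromatic, X3) → no; 10× c (aromatic, X3) → no; 2× C (X3) → match; 2× O (X1) → no; 1× N (X3) → no; 1× C (X2) → no; 1× N (X1) → no.
That gives 2 matching atoms.

2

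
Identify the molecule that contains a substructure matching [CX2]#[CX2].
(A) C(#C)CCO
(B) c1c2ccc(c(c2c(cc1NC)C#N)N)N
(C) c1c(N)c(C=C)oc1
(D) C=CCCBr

[CX2]#[CX2] describes a carbon-carbon triple bond (an alkyne).
(A) contains an ethynyl group (-C#CH), which satisfies every atom and bond constraint.
(B) has a nitrile (-C#N) but the triple bond is C#N, not C#C.
(C) has a vinyl group (-CH=CH2) but the C=C is a double bond; both carbons are CX3, not CX2.
(D) has a vinyl group (-CH=CH2) but the C=C is a double bond; both carbons are CX3, not CX2.
So the answer is (A).

A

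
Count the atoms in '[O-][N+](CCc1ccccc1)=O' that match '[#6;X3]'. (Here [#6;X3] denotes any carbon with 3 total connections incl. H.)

The query [#6;X3] means: any carbon (aromatic or not) with three total connections.
Check the 11 heavy atoms by environment: 2× C (X4) → no; 6× c (aromatic, X3) → match; 1× N (charge +1, X3) → no; 1× O (charge -1, X1) → no; 1× O (X1) → no.
That gives 6 matching atoms.

6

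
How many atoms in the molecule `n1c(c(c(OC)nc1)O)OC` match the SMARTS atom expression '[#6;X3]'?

4

Check the 11 heavy atoms by environment: 2× n (aromatic, X2) → no; 4× c (aromatic, X3) → match; 3× O (X2) → no; 2× C (X4) → no.
That gives 4 matching atoms.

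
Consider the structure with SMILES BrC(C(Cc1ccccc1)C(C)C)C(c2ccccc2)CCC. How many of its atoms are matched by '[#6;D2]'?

Check the 23 heavy atoms by environment: 3× C (D2) → match; 4× C (D3) → no; 1× Br (D1) → no; 2× c (aromatic, D3) → no; 10× c (aromatic, D2) → match; 3× C (D1) → no.
Summing the matching environments: 3 + 10 = 13 matching atoms.

13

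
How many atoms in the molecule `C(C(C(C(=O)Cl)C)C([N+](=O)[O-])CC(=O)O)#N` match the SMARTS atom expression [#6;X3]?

The query [#6;X3] means: any carbon (aromatic or not) with three total connections.
Check the 16 heavy atoms by environment: 5× C (X4) → no; 2× C (X3) → match; 3× O (X1) → no; 1× Cl (X1) → no; 1× C (X2) → no; 1× N (X1) → no; 1× O (X2) → no; 1× N (charge +1, X3) → no; 1× O (charge -1, X1) → no.
That gives 2 matching atoms.

2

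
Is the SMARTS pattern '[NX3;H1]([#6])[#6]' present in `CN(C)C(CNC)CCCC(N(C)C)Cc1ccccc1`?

Yes

The pattern [NX3;H1]([#6])[#6] describes a trivalent nitrogen with one H, bonded to two carbons — a secondary amine.
The molecule carries an N-methylamino group (-NHCH3), whose atoms satisfy every constraint of the query, so the pattern matches.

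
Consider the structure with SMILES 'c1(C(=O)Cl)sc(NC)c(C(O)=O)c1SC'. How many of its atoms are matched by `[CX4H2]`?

0

The query [CX4H2] means: sp3 carbon (X4) with exactly two hydrogens.
Check the 15 heavy atoms by environment: 1× s (aromatic, H0, X2) → no; 4× c (aromatic, H0, X3) → no; 2× C (H0, X3) → no; 2× O (H0, X1) → no; 1× O (H1, X2) → no; 1× S (H0, X2) → no; 2× C (H3, X4) → no; 1× Cl (H0, X1) → no; 1× N (H1, X3) → no.
No environment satisfies the query, so 0 matching atoms.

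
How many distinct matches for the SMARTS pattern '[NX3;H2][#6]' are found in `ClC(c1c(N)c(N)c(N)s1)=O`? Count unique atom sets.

3

[NX3;H2][#6] is the SMARTS for a primary amine: a trivalent nitrogen with two H attached to carbon.
The molecule carries 3 separate instances of a primary amino group (-NH2) meeting every constraint; each maps to a distinct set of atoms, giving 3 matches.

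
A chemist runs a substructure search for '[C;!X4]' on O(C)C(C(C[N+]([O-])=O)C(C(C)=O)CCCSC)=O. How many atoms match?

The query [C;!X4] means: aliphatic carbon that does not have four total connections.
Check the 18 heavy atoms by environment: 9× C (X4) → no; 2× C (X3) → match; 3× O (X1) → no; 1× O (X2) → no; 1× S (X2) → no; 1× N (charge +1, X3) → no; 1× O (charge -1, X1) → no.
That gives 2 matching atoms.

2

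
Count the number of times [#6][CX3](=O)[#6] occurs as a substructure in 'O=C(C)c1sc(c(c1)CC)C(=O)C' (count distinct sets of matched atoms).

[#6][CX3](=O)[#6] is the SMARTS for a ketone: a carbonyl carbon (no H) flanked by two carbons.
The molecule carries 2 separate instances of an acetyl/ketone group (-C(=O)CH3) meeting every constraint; each maps to a distinct set of atoms, giving 2 matches.

2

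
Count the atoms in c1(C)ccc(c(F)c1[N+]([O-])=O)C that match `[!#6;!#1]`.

4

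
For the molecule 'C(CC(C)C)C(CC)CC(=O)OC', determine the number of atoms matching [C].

11

The query [C] means: uppercase C matches aliphatic (non-aromatic) carbon only.
Check the 13 heavy atoms by environment: 11× C → match; 2× O → no.
That gives 11 matching atoms.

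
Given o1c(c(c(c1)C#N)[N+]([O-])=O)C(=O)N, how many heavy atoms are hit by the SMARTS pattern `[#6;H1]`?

1

The query [#6;H1] means: any carbon bearing exactly one hydrogen.
Check the 13 heavy atoms by environment: 1× o (aromatic, H0) → no; 3× c (aromatic, H0) → no; 1× c (aromatic, H1) → match; 2× C (H0) → no; 2× O (H0) → no; 1× N (H2) → no; 1× N (H0) → no; 1× N (charge +1, H0) → no; 1× O (charge -1, H0) → no.
That gives 1 matching atom.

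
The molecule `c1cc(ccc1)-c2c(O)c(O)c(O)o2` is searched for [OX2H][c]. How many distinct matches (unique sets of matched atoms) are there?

3

[OX2H][c] is the SMARTS for a phenol: a hydroxyl oxygen attached to an aromatic carbon.
The molecule carries 3 separate instances of a hydroxyl group (-OH) meeting every constraint; each maps to a distinct set of atoms, giving 3 matches.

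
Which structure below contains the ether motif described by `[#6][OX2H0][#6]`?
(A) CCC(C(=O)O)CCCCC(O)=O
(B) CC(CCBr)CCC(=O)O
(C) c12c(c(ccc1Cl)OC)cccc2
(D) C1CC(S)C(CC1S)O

[#6][OX2H0][#6] describes an aliphatic oxygen bridging two carbons with no H on the oxygen (an ether).
(A) has a carboxylic acid group (-C(=O)OH) but the -OH oxygen has H1; the =O is OX1, not OX2.
(B) has a carboxylic acid group (-C(=O)OH) but the -OH oxygen has H1; the =O is OX1, not OX2.
(C) contains a methoxy ether (-OCH3), which satisfies every atom and bond constraint.
(D) has a hydroxyl group (-OH) but the oxygen has H1, not H0 bridging two carbons.
So the answer is (C).

C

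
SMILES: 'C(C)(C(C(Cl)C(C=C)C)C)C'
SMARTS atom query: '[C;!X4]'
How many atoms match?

2

Check the 11 heavy atoms by environment: 8× C (X4) → no; 1× Cl (X1) → no; 2× C (X3) → match.
That gives 2 matching atoms.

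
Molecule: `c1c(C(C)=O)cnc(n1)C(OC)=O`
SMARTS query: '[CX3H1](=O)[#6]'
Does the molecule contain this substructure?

The pattern [CX3H1](=O)[#6] describes an sp2 carbon with one H, double-bonded to O and single-bonded to carbon — an aldehyde.
The closest candidate here is an acetyl/ketone group (-C(=O)CH3), but the carbonyl carbon has H0 (two carbon neighbours), not H1. No other fragment satisfies the full query, so there is no match.

No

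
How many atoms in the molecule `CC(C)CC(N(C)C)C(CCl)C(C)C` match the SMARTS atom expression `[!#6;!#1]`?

Check the 14 heavy atoms by environment: 12× C → no; 1× N → match; 1× Cl → match.
Summing the matching environments: 1 + 1 = 2 matching atoms.

2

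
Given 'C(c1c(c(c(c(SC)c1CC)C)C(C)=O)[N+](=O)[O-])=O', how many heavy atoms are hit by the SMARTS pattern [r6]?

The query [r6] means: r6 matches atoms in a six-membered ring.
Check the 19 heavy atoms by environment: 6× c (aromatic, in 6-ring) → match; 7× C (acyclic) → no; 3× O (acyclic) → no; 1× S (acyclic) → no; 1× N (charge +1, acyclic) → no; 1× O (charge -1, acyclic) → no.
That gives 6 matching atoms.

6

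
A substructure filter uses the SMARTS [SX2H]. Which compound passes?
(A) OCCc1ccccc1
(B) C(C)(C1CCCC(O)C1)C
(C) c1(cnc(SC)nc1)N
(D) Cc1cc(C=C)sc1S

D

[SX2H] describes an aliphatic sulfur with two connections, one being H (a thiol).
(A) has a hydroxyl group (-OH) but it is an -OH, not an -SH.
(B) has a hydroxyl group (-OH) but it is an -OH, not an -SH.
(C) has a methylthio ether (-SCH3) but the sulfur has H0 (bonded to two carbons), not H1.
(D) contains a thiol (-SH), which satisfies every atom and bond constraint.
So the answer is (D).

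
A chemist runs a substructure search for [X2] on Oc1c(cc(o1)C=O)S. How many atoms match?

The query [X2] means: any atom with exactly two total connections (bonds + H).
Check the 9 heavy atoms by environment: 1× o (aromatic, X2) → match; 4× c (aromatic, X3) → no; 1× S (X2) → match; 1× O (X2) → match; 1× C (X3) → no; 1× O (X1) → no.
Summing the matching environments: 1 + 1 + 1 = 3 matching atoms.

3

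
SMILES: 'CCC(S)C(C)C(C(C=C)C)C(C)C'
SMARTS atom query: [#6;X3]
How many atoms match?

2

Check the 14 heavy atoms by environment: 11× C (X4) → no; 1× S (X2) → no; 2× C (X3) → match.
That gives 2 matching atoms.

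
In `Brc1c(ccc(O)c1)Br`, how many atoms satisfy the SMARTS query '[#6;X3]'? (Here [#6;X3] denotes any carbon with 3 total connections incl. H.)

6

The query [#6;X3] means: any carbon (aromatic or not) with three total connections.
Check the 9 heavy atoms by environment: 6× c (aromatic, X3) → match; 2× Br (X1) → no; 1× O (X2) → no.
That gives 6 matching atoms.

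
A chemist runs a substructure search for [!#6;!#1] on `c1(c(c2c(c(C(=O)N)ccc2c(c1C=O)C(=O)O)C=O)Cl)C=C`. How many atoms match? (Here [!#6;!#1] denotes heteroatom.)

7

Check the 23 heavy atoms by environment: 10× c (aromatic) → no; 6× C → no; 5× O → match; 1× N → match; 1× Cl → match.
Summing the matching environments: 5 + 1 + 1 = 7 matching atoms.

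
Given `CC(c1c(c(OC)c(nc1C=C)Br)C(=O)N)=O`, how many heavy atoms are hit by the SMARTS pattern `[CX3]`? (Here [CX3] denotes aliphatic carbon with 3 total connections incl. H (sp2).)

4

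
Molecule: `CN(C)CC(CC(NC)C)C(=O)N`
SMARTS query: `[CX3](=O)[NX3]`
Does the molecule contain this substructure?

The pattern [CX3](=O)[NX3] describes a carbonyl carbon bonded to a trivalent nitrogen — an amide.
The molecule carries a primary amide (-C(=O)NH2), whose atoms satisfy every constraint of the query, so the pattern matches.

Yes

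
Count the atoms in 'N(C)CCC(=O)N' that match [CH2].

The query [CH2] means: aliphatic carbon with exactly two hydrogens.
Check the 7 heavy atoms by environment: 2× C (H2) → match; 1× C (H0) → no; 1× O (H0) → no; 1× N (H2) → no; 1× N (H1) → no; 1× C (H3) → no.
That gives 2 matching atoms.

2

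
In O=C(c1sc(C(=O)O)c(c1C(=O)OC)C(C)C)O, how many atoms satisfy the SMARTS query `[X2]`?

4

The query [X2] means: any atom with exactly two total connections (bonds + H).
Check the 18 heavy atoms by environment: 1× s (aromatic, X2) → match; 4× c (aromatic, X3) → no; 3× C (X3) → no; 3× O (X1) → no; 3× O (X2) → match; 4× C (X4) → no.
Summing the matching environments: 1 + 3 = 4 matching atoms.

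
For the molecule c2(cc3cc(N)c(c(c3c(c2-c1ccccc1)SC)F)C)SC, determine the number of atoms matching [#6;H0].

Check the 23 heavy atoms by environment: 9× c (aromatic, H0) → match; 7× c (aromatic, H1) → no; 3× C (H3) → no; 1× N (H2) → no; 2× S (H0) → no; 1× F (H0) → no.
That gives 9 matching atoms.

9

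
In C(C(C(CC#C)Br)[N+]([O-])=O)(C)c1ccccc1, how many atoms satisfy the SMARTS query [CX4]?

5

The query [CX4] means: C with X4: aliphatic carbon with exactly 4 total connections (bonds + H).
Check the 17 heavy atoms by environment: 5× C (X4) → match; 2× C (X2) → no; 6× c (aromatic, X3) → no; 1× N (charge +1, X3) → no; 1× O (charge -1, X1) → no; 1× O (X1) → no; 1× Br (X1) → no.
That gives 5 matching atoms.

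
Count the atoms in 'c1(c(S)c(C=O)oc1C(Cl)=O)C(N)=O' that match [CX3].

3

The query [CX3] means: C with X3: aliphatic carbon with exactly 3 total connections.
Check the 14 heavy atoms by environment: 1× o (aromatic, X2) → no; 4× c (aromatic, X3) → no; 1× S (X2) → no; 3× C (X3) → match; 3× O (X1) → no; 1× N (X3) → no; 1× Cl (X1) → no.
That gives 3 matching atoms.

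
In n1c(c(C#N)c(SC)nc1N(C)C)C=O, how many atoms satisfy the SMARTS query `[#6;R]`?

4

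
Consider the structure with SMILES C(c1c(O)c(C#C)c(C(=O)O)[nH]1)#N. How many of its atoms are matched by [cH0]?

The query [cH0] means: aromatic carbon with no attached hydrogen (substituted or ring-fusion).
Check the 13 heavy atoms by environment: 1× n (aromatic, H1) → no; 4× c (aromatic, H0) → match; 2× O (H1) → no; 3× C (H0) → no; 1× O (H0) → no; 1× C (H1) → no; 1× N (H0) → no.
That gives 4 matching atoms.

4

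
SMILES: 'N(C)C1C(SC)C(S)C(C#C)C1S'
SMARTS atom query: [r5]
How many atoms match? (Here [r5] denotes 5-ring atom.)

The query [r5] means: r5 matches atoms in a five-membered ring.
Check the 13 heavy atoms by environment: 5× C (in 5-ring) → match; 3× S (acyclic) → no; 4× C (acyclic) → no; 1× N (acyclic) → no.
That gives 5 matching atoms.

5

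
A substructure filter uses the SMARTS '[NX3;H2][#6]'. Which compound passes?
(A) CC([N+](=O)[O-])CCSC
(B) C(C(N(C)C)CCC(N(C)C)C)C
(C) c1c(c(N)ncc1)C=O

[NX3;H2][#6] describes a trivalent nitrogen with two H attached to carbon (a primary amine).
(A) has a nitro group (-[N+](=O)[O-]) but the nitrogen is [N+] with no H, not NX3H2.
(B) has a dimethylamino group (-N(CH3)2) but the nitrogen has H0, not H2.
(C) contains a primary amino group (-NH2), which satisfies every atom and bond constraint.
So the answer is (C).

C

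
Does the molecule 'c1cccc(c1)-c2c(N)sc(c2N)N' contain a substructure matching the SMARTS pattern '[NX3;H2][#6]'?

The pattern [NX3;H2][#6] describes a trivalent nitrogen with two H attached to carbon — a primary amine.
The molecule carries a primary amino group (-NH2), whose atoms satisfy every constraint of the query, so the pattern matches.

Yes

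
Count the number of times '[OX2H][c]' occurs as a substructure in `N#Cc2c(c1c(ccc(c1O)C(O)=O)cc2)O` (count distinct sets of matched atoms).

2

[OX2H][c] is the SMARTS for a phenol: a hydroxyl oxygen attached to an aromatic carbon.
The molecule carries 2 separate instances of a hydroxyl group (-OH) meeting every constraint; each maps to a distinct set of atoms, giving 2 matches.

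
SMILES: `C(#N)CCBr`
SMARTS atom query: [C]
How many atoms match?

3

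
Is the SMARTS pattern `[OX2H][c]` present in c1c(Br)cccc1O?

Yes

The pattern [OX2H][c] describes a hydroxyl oxygen attached to an aromatic carbon — a phenol.
The molecule carries a hydroxyl group (-OH), whose atoms satisfy every constraint of the query, so the pattern matches.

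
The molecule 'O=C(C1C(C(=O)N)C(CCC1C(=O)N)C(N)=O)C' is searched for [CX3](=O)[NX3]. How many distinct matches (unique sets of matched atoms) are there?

3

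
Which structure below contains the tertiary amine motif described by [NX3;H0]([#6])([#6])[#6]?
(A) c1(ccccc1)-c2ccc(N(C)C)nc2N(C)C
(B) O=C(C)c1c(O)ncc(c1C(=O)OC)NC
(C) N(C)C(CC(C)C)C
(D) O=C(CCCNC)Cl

[NX3;H0]([#6])([#6])[#6] describes a trivalent nitrogen with no H, bonded to three carbons (a tertiary amine).
(A) contains a dimethylamino group (-N(CH3)2), which satisfies every atom and bond constraint.
(B) has an N-methylamino group (-NHCH3) but the nitrogen still has one H (H1), not H0.
(C) has an N-methylamino group (-NHCH3) but the nitrogen still has one H (H1), not H0.
(D) has an N-methylamino group (-NHCH3) but the nitrogen still has one H (H1), not H0.
So the answer is (A).

A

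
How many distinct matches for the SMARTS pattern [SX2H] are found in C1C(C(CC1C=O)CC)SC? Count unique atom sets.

0

[SX2H] is the SMARTS for a thiol: an aliphatic sulfur with two connections, one being H.
The molecule has a methylthio ether (-SCH3), but the sulfur has H0 (bonded to two carbons), not H1; nothing else fits, so there are 0 matches.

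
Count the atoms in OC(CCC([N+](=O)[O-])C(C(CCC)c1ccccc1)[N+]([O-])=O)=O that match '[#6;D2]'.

The query [#6;D2] means: any carbon bonded to exactly two heavy atoms.
Check the 23 heavy atoms by environment: 4× C (D2) → match; 4× C (D3) → no; 4× O (D1) → no; 1× c (aromatic, D3) → no; 5× c (aromatic, D2) → match; 2× N (charge +1, D3) → no; 2× O (charge -1, D1) → no; 1× C (D1) → no.
Summing the matching environments: 4 + 5 = 9 matching atoms.

9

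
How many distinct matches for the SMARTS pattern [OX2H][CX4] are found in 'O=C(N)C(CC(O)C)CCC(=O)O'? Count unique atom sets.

1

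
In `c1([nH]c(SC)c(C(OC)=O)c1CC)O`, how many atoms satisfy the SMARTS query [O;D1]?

2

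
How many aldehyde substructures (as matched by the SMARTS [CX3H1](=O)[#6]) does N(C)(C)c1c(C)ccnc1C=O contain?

1

[CX3H1](=O)[#6] is the SMARTS for an aldehyde: an sp2 carbon with one H, double-bonded to O and single-bonded to carbon.
Exactly one fragment in the molecule meets all constraints, giving 1 match.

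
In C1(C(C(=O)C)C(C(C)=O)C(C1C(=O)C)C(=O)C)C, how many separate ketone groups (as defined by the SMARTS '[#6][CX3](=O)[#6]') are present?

4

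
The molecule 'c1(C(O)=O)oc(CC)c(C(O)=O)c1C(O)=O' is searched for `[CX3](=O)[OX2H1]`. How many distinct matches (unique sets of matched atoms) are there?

3

[CX3](=O)[OX2H1] is the SMARTS for a carboxylic acid: an sp2 carbon double-bonded to O and single-bonded to an -OH oxygen.
The molecule carries 3 separate instances of a carboxylic acid group (-C(=O)OH) meeting every constraint; each maps to a distinct set of atoms, giving 3 matches.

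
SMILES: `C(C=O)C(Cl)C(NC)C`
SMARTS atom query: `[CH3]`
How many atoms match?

The query [CH3] means: aliphatic carbon with exactly three hydrogens.
Check the 9 heavy atoms by environment: 2× C (H3) → match; 3× C (H1) → no; 1× C (H2) → no; 1× O (H0) → no; 1× N (H1) → no; 1× Cl (H0) → no.
That gives 2 matching atoms.

2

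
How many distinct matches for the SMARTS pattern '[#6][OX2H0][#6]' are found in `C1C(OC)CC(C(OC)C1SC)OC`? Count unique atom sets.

3

[#6][OX2H0][#6] is the SMARTS for an ether: an aliphatic oxygen bridging two carbons with no H on the oxygen.
The molecule carries 3 separate instances of a methoxy ether (-OCH3) meeting every constraint; each maps to a distinct set of atoms, giving 3 matches.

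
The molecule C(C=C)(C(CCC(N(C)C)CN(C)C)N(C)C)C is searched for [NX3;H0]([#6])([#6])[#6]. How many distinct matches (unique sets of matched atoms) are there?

3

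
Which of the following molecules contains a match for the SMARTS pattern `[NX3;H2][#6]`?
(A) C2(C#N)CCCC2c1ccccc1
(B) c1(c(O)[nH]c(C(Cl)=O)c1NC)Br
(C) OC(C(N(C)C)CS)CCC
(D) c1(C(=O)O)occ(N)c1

[NX3;H2][#6] describes a trivalent nitrogen with two H attached to carbon (a primary amine).
(A) has a nitrile (-C#N) but the nitrogen is NX1 (triple-bonded), not NX3 with two H.
(B) has an N-methylamino group (-NHCH3) but the nitrogen bears two carbons and only one H (H1), not H2.
(C) has a dimethylamino group (-N(CH3)2) but the nitrogen has H0, not H2.
(D) contains a primary amino group (-NH2), which satisfies every atom and bond constraint.
So the answer is (D).

D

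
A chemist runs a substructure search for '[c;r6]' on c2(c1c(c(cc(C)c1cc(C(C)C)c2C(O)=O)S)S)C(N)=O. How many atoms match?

10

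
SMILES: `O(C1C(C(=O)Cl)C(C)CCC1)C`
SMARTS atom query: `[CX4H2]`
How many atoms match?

3

The query [CX4H2] means: sp3 carbon (X4) with exactly two hydrogens.
Check the 12 heavy atoms by environment: 3× C (H2, X4) → match; 3× C (H1, X4) → no; 2× C (H3, X4) → no; 1× O (H0, X2) → no; 1× C (H0, X3) → no; 1× O (H0, X1) → no; 1× Cl (H0, X1) → no.
That gives 3 matching atoms.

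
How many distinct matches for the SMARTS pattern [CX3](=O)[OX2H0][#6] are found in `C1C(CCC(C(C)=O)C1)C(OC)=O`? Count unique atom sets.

1

[CX3](=O)[OX2H0][#6] is the SMARTS for an ester: a carbonyl carbon bonded to an oxygen that is itself bonded to carbon (no H on that O).
Exactly one fragment in the molecule meets all constraints, giving 1 match.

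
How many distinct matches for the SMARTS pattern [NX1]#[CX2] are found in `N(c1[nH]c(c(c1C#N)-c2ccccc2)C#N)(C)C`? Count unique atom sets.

2

[NX1]#[CX2] is the SMARTS for a nitrile: a nitrogen triple-bonded to a two-connected carbon.
The molecule carries 2 separate instances of a nitrile (-C#N) meeting every constraint; each maps to a distinct set of atoms, giving 2 matches.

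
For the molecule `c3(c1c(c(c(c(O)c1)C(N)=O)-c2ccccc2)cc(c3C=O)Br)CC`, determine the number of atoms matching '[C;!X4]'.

2

The query [C;!X4] means: aliphatic carbon that does not have four total connections.
Check the 25 heavy atoms by environment: 16× c (aromatic, X3) → no; 2× C (X3) → match; 2× O (X1) → no; 2× C (X4) → no; 1× O (X2) → no; 1× Br (X1) → no; 1× N (X3) → no.
That gives 2 matching atoms.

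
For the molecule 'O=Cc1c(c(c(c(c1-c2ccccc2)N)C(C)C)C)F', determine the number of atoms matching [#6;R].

The query [#6;R] means: carbon that is part of a ring.
Check the 20 heavy atoms by environment: 12× c (aromatic, in 6-ring) → match; 5× C (acyclic) → no; 1× O (acyclic) → no; 1× F (acyclic) → no; 1× N (acyclic) → no.
That gives 12 matching atoms.

12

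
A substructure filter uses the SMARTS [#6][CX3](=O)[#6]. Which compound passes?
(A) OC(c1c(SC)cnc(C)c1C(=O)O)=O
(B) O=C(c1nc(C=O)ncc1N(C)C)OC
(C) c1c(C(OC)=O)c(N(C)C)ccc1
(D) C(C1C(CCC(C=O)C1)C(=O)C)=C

[#6][CX3](=O)[#6] describes a carbonyl carbon (no H) flanked by two carbons (a ketone).
(A) has a carboxylic acid group (-C(=O)OH) but one neighbour of the carbonyl carbon is O, not C.
(B) has a methyl-ester group (-C(=O)OCH3) but one neighbour of the carbonyl carbon is O, not C.
(C) has a methyl-ester group (-C(=O)OCH3) but one neighbour of the carbonyl carbon is O, not C.
(D) contains an acetyl/ketone group (-C(=O)CH3), which satisfies every atom and bond constraint.
So the answer is (D).

D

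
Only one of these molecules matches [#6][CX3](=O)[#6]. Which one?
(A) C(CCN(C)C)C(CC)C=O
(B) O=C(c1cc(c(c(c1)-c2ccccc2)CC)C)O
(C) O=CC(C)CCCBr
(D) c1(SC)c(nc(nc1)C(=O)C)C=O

D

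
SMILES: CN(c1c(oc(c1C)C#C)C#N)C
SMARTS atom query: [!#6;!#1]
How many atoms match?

The query [!#6;!#1] means: not carbon and not hydrogen — any heteroatom.
Check the 13 heavy atoms by environment: 1× o (aromatic) → match; 4× c (aromatic) → no; 2× N → match; 6× C → no.
Summing the matching environments: 1 + 2 = 3 matching atoms.

3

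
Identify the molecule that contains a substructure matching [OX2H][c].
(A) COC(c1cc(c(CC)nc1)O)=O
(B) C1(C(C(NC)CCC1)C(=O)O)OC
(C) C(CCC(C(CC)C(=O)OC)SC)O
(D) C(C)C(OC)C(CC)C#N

[OX2H][c] describes a hydroxyl oxygen attached to an aromatic carbon (a phenol).
(A) contains a hydroxyl group (-OH), which satisfies every atom and bond constraint.
(B) has a methoxy ether (-OCH3) but the oxygen has H0, not H1.
(C) has a hydroxyl group (-OH) but the -OH is on an aliphatic carbon, not an aromatic c.
(D) has a methoxy ether (-OCH3) but the oxygen has H0, not H1.
So the answer is (A).

A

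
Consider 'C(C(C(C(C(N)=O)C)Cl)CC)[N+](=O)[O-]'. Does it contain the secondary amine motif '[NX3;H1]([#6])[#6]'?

No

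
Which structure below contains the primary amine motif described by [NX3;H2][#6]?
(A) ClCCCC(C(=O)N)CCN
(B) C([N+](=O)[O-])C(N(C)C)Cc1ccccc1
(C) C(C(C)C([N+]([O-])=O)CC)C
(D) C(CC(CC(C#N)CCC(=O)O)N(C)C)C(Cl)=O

[NX3;H2][#6] describes a trivalent nitrogen with two H attached to carbon (a primary amine).
(A) contains a primary amino group (-NH2), which satisfies every atom and bond constraint.
(B) has a dimethylamino group (-N(CH3)2) but the nitrogen has H0, not H2.
(C) has a nitro group (-[N+](=O)[O-]) but the nitrogen is [N+] with no H, not NX3H2.
(D) has a nitrile (-C#N) but the nitrogen is NX1 (triple-bonded), not NX3 with two H.
So the answer is (A).

A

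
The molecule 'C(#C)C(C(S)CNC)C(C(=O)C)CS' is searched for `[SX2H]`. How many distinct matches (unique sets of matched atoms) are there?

[SX2H] is the SMARTS for a thiol: an aliphatic sulfur with two connections, one being H.
The molecule carries 2 separate instances of a thiol (-SH) meeting every constraint; each maps to a distinct set of atoms, giving 2 matches.

2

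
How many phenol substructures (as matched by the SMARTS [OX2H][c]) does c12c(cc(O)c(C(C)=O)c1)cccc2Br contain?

[OX2H][c] is the SMARTS for a phenol: a hydroxyl oxygen attached to an aromatic carbon.
Exactly one fragment in the molecule meets all constraints, giving 1 match.

1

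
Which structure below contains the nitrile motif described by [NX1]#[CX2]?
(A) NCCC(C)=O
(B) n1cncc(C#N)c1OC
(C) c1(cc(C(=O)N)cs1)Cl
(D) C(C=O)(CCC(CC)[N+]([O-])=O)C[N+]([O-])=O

[NX1]#[CX2] describes a nitrogen triple-bonded to a two-connected carbon (a nitrile).
(A) has a primary amino group (-NH2) but the nitrogen is NX3 (three connections), not NX1 triple-bonded.
(B) contains a nitrile (-C#N), which satisfies every atom and bond constraint.
(C) has a primary amide (-C(=O)NH2) but the nitrogen is NX3, not NX1.
(D) has a nitro group (-[N+](=O)[O-]) but there is no C#N triple bond.
So the answer is (B).

B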